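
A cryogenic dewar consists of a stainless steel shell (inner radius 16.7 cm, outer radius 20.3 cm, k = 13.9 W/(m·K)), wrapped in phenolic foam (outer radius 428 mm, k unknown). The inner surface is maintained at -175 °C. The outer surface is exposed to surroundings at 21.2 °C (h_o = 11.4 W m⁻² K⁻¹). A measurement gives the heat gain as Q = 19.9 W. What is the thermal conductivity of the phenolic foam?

k = 0.0210 W/m·K

ΣR = ΔT/Q = |-175 − 21.2|/19.9 = 9.859 K/W
Known resistances:
  R_stainless steel = (1/0.167 − 1/0.203)/(4πk) = 1.062/(4π·13.9) = 0.006079 K/W
  R_conv,out = 1/(4πr²h) = 1/(4π·0.428²·11.4) = 0.03811 K/W
R_phenolic foam = ΣR − ΣR_known = 9.859 − 0.04419 = 9.815 K/W
(1/r₁−1/r₂)/(4πk) = 9.815 ⇒ k = 2.590/(4π·9.815) = 0.0210 W/m·K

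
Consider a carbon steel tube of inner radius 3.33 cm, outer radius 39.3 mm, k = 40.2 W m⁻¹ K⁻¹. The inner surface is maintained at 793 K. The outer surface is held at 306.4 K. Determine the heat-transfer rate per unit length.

Q' = 742 kW/m

Q' = 2πk·ΔT/ln(r₂/r₁) = 2π × 40.2 × 486.6 / ln(0.0393/0.0333) = 7.42×10^5 W/m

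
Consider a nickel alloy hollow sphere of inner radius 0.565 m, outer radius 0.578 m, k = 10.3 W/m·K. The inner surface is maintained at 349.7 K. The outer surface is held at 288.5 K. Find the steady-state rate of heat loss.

Q = 4πk·ΔT/(1/r₁ − 1/r₂) = 4π × 10.3 × 61.2 / (1/0.565 − 1/0.578) = 1.99×10^5 W

Q = 1.99×10^5 W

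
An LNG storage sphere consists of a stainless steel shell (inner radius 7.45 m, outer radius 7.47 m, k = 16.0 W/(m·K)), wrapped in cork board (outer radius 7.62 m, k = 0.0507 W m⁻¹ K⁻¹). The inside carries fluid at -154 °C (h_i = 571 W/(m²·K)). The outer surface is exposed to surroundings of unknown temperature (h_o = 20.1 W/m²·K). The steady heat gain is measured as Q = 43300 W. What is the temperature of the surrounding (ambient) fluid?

Series resistances:
  R_conv,in = 1/(4πr²h) = 1/(4π·7.45²·571) = 2.511×10^-6 K/W
  R_stainless steel = (1/7.45 − 1/7.47)/(4πk) = 3.594×10^-4/(4π·16.0) = 1.787×10^-6 K/W
  R_cork board = (1/7.47 − 1/7.62)/(4πk) = 0.002635/(4π·0.0507) = 0.004136 K/W
  R_conv,out = 1/(4πr²h) = 1/(4π·7.62²·20.1) = 6.818×10^-5 K/W
ΣR = 0.004209 K/W
ΔT = Q·ΣR = 43300 × 0.004209 = 182.2 K
Heat flows inward, so T_out = T_in + ΔT = -154 + 182.2 = 28.2 °C

T_out = 28.2 °C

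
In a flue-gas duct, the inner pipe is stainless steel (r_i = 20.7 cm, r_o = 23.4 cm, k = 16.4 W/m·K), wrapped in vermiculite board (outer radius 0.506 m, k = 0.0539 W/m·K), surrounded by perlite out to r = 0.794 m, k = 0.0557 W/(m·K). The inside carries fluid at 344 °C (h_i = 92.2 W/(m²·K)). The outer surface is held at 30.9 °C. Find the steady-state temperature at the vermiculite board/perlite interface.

Treat each layer as a resistance in series:
  R'_conv,in = 1/(2πr h) = 1/(2π·0.207·92.2) = 0.008339 m·K/W
  R'_stainless steel = ln(0.234/0.207)/(2πk) = 0.1226/(2π·16.4) = 0.001190 m·K/W
  R'_vermiculite board = ln(0.506/0.234)/(2πk) = 0.7712/(2π·0.0539) = 2.277 m·K/W
  R'_perlite = ln(0.794/0.506)/(2πk) = 0.4505/(2π·0.0557) = 1.287 m·K/W
ΣR = 0.008339 + 0.001190 + 2.277 + 1.287 = 3.574 m·K/W
Q' = ΔT/ΣR = (344 °C − 30.9 °C)/3.574 = 87.60 W/m
From the inner boundary to the vermiculite board/perlite interface, ΣR_partial = 2.287 m·K/W.
T_interface = T_in − Q'·ΣR_partial = 344 °C − (87.60)(2.287) = 144 °C

T = 144 °C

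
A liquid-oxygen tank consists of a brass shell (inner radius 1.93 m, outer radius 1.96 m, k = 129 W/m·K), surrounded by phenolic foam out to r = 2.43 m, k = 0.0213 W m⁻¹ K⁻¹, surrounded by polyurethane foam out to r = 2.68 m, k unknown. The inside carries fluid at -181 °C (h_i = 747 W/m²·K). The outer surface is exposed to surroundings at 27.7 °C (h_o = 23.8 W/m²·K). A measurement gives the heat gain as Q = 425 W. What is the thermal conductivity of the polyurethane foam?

ΣR = ΔT/Q = |-181 − 27.7|/425 = 0.4911 K/W
Known resistances:
  R_conv,in = 1/(4πr²h) = 1/(4π·1.93²·747) = 2.860×10^-5 K/W
  R_brass = (1/1.93 − 1/1.96)/(4πk) = 0.007931/(4π·129) = 4.892×10^-6 K/W
  R_phenolic foam = (1/1.96 − 1/2.43)/(4πk) = 0.09868/(4π·0.0213) = 0.3687 K/W
  R_conv,out = 1/(4πr²h) = 1/(4π·2.68²·23.8) = 4.655×10^-4 K/W
R_polyurethane foam = ΣR − ΣR_known = 0.4911 − 0.3692 = 0.1219 K/W
(1/r₁−1/r₂)/(4πk) = 0.1219 ⇒ k = 0.03839/(4π·0.1219) = 0.0251 W/m·K

k = 0.0251 W/m·K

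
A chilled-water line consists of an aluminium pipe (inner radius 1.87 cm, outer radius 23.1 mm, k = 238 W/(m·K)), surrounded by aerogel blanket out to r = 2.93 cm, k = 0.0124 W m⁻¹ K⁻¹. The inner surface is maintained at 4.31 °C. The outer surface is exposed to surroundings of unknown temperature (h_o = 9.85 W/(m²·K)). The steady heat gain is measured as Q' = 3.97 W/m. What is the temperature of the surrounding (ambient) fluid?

Sum the resistances:
  R'_aluminium = ln(0.0231/0.0187)/(2πk) = 0.2113/(2π·238) = 1.413×10^-4 m·K/W
  R'_aerogel blanket = ln(0.0293/0.0231)/(2πk) = 0.2378/(2π·0.0124) = 3.052 m·K/W
  R'_conv,out = 1/(2πr h) = 1/(2π·0.0293·9.85) = 0.5515 m·K/W
ΣR = 3.603 m·K/W
ΔT = Q'·ΣR = 3.97 × 3.603 = 14.30 K
Heat flows inward, so T_out = T_in + ΔT = 4.31 + 14.30 = 18.6 °C

T_out = 18.6 °C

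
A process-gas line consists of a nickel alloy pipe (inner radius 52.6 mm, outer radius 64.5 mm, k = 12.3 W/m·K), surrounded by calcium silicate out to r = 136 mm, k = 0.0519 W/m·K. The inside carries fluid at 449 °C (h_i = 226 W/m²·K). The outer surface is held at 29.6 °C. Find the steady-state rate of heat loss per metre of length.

Treat each layer as a resistance in series:
  R'_conv,in = 1/(2πr h) = 1/(2π·0.0526·226) = 0.01339 m·K/W
  R'_nickel alloy = ln(0.0645/0.0526)/(2πk) = 0.2039/(2π·12.3) = 0.002639 m·K/W
  R'_calcium silicate = ln(0.136/0.0645)/(2πk) = 0.7460/(2π·0.0519) = 2.288 m·K/W
ΣR = 0.01339 + 0.002639 + 2.288 = 2.304 m·K/W
Q' = ΔT/ΣR = (449 °C − 29.6 °C)/2.304 = 182 W/m

Q' = 182 W/m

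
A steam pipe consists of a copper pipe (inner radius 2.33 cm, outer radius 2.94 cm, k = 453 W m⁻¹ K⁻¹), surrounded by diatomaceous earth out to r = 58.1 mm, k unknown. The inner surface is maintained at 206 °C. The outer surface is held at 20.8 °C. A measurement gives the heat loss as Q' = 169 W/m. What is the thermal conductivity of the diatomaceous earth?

k = 0.0989 W/m·K

ΣR = ΔT/Q' = |206 − 20.8|/169 = 1.096 m·K/W
Known resistances:
  R'_copper = ln(0.0294/0.0233)/(2πk) = 0.2325/(2π·453) = 8.170×10^-5 m·K/W
R_diatomaceous earth = ΣR − ΣR_known = 1.096 − 8.170×10^-5 = 1.096 m·K/W
ln(r₂/r₁)/(2πk) = 1.096 ⇒ k = 0.6812/(2π·1.096) = 0.0989 W/m·K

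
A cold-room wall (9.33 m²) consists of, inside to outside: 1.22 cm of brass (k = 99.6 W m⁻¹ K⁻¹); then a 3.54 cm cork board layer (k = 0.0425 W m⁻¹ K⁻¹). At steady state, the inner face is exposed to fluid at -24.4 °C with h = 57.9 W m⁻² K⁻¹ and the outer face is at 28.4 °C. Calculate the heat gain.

Series thermal resistances, inner to outer:
  R_conv,in = 1/(hA) = 1/(57.9·9.33) = 0.001851 K/W
  R_brass = L/(kA) = 0.0122/(99.6·9.33) = 1.313×10^-5 K/W
  R_cork board = L/(kA) = 0.0354/(0.0425·9.33) = 0.08928 K/W
ΣR = 0.001851 + 1.313×10^-5 + 0.08928 = 0.09114 K/W
Q = ΔT/ΣR = (-24.4 °C − 28.4 °C)/0.09114 = -579 W
(Negative Q ⇒ heat flows inward; heat gain = 579 W.)

Q = 579 W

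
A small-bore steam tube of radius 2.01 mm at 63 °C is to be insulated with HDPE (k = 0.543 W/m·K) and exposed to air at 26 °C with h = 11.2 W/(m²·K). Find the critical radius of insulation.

For a cylinder, r_cr = k_ins/h = 0.543/11.2 = 0.0485 m = 4.85 cm

r_cr = 4.85 cm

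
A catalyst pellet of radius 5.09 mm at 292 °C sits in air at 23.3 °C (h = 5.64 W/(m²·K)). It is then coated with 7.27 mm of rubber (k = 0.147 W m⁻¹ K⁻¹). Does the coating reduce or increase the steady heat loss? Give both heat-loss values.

Critical radius for a sphere: r_cr = 2k/h = 0.0521 m = 5.21 cm.
Outer radius after coating: r₂ = 0.00509 + 0.00727 = 0.01236 m.
Since r₁ < r_cr and r₂ ≤ r_cr, the coating moves toward the maximum at r_cr — heat loss rises.
Bare: R = 1/(4πr₁²h) = 544.6 K/W; Q = 268.7/544.6 = 0.493 W.
Coated: R = R_cond + R_conv = 154.9 K/W; Q = 268.7/154.9 = 1.73 W.

increases: 0.493 → 1.73 W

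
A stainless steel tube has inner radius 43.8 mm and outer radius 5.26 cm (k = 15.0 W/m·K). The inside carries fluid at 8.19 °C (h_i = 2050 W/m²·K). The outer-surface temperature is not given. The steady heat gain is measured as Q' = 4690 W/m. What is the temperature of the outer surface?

T_out = 25.6 °C

Series resistances:
  R'_conv,in = 1/(2πr h) = 1/(2π·0.0438·2050) = 0.001773 m·K/W
  R'_stainless steel = ln(0.0526/0.0438)/(2πk) = 0.1831/(2π·15.0) = 0.001943 m·K/W
ΣR = 0.003715 m·K/W
ΔT = Q'·ΣR = 4690 × 0.003715 = 17.42 K
Heat flows inward, so T_out = T_in + ΔT = 8.19 + 17.42 = 25.6 °C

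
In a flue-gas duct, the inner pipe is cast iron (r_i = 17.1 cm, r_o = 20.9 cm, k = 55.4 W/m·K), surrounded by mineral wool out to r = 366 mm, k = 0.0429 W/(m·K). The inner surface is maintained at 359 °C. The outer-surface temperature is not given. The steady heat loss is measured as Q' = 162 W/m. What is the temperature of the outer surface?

Sum the resistances:
  R'_cast iron = ln(0.209/0.171)/(2πk) = 0.2007/(2π·55.4) = 5.765×10^-4 m·K/W
  R'_mineral wool = ln(0.366/0.209)/(2πk) = 0.5603/(2π·0.0429) = 2.079 m·K/W
ΣR = 2.079 m·K/W
ΔT = Q'·ΣR = 162 × 2.079 = 336.8 K
Heat flows outward, so T_out = T_in − ΔT = 359 − 336.8 = 22.2 °C

T_out = 22.2 °C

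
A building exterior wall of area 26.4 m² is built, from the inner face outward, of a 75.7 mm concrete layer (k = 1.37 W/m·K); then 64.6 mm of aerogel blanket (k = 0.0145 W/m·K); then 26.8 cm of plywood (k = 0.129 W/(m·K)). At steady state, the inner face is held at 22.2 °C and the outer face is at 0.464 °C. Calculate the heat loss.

Q = 87.1 W

Treat each layer as a resistance in series:
  R_concrete = L/(kA) = 0.0757/(1.37·26.4) = 0.002093 K/W
  R_aerogel blanket = L/(kA) = 0.0646/(0.0145·26.4) = 0.1688 K/W
  R_plywood = L/(kA) = 0.268/(0.129·26.4) = 0.07869 K/W
ΣR = 0.002093 + 0.1688 + 0.07869 = 0.2496 K/W
Q = ΔT/ΣR = (22.2 °C − 0.464 °C)/0.2496 = 87.1 W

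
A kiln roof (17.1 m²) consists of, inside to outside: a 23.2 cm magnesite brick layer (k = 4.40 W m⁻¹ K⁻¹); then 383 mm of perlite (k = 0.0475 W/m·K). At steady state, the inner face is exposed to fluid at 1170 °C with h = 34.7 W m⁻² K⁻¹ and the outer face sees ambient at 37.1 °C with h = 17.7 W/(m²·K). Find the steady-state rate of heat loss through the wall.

Q = 2.36 kW

Resistance network (inner→outer):
  R_conv,in = 1/(hA) = 1/(34.7·17.1) = 0.001685 K/W
  R_magnesite brick = L/(kA) = 0.232/(4.40·17.1) = 0.003083 K/W
  R_perlite = L/(kA) = 0.383/(0.0475·17.1) = 0.4715 K/W
  R_conv,out = 1/(hA) = 1/(17.7·17.1) = 0.003304 K/W
ΣR = 0.001685 + 0.003083 + 0.4715 + 0.003304 = 0.4796 K/W
Q = ΔT/ΣR = (1170 °C − 37.1 °C)/0.4796 = 2360 W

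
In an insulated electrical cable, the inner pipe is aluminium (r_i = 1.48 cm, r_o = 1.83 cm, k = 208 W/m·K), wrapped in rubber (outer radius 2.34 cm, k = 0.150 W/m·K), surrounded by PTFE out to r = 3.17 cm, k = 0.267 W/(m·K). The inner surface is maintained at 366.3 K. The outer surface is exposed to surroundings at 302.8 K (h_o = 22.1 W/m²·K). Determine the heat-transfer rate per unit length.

Q' = 94.9 W/m

Series thermal resistances, inner to outer:
  R'_aluminium = ln(0.0183/0.0148)/(2πk) = 0.2123/(2π·208) = 1.624×10^-4 m·K/W
  R'_rubber = ln(0.0234/0.0183)/(2πk) = 0.2458/(2π·0.150) = 0.2608 m·K/W
  R'_PTFE = ln(0.0317/0.0234)/(2πk) = 0.3036/(2π·0.267) = 0.1810 m·K/W
  R'_conv,out = 1/(2πr h) = 1/(2π·0.0317·22.1) = 0.2272 m·K/W
ΣR = 1.624×10^-4 + 0.2608 + 0.1810 + 0.2272 = 0.6692 m·K/W
Q' = ΔT/ΣR = (366.3 K − 302.8 K)/0.6692 = 94.9 W/m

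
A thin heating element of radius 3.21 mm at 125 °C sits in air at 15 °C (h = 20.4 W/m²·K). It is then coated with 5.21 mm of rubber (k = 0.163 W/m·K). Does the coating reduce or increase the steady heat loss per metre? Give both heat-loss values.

increases: 45.3 → 58.9 W/m

Critical radius for a cylinder: r_cr = k/h = 0.00799 m = 0.799 cm.
Outer radius after coating: r₂ = 0.00321 + 0.00521 = 0.00842 m.
r₁ < r_cr < r₂: heat loss rises to a maximum at r_cr then falls. Whether the coating helps depends on whether Q(r₂) has dropped back below Q(r₁).
Bare: R = 1/(2πr₁h) = 2.430 m·K/W; Q = 110/2.430 = 45.3 W/m.
Coated: R = R_cond + R_conv = 1.868 m·K/W; Q = 110/1.868 = 58.9 W/m.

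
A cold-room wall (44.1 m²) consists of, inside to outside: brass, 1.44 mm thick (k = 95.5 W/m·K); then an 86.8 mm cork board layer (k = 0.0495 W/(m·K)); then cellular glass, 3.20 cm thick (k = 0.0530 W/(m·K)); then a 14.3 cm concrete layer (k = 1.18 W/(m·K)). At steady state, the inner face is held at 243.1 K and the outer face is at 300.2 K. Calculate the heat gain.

Q = 1020 W

Resistance network (inner→outer):
  R_brass = L/(kA) = 0.00144/(95.5·44.1) = 3.419×10^-7 K/W
  R_cork board = L/(kA) = 0.0868/(0.0495·44.1) = 0.03976 K/W
  R_cellular glass = L/(kA) = 0.0320/(0.0530·44.1) = 0.01369 K/W
  R_concrete = L/(kA) = 0.143/(1.18·44.1) = 0.002748 K/W
ΣR = 3.419×10^-7 + 0.03976 + 0.01369 + 0.002748 = 0.05620 K/W
Q = ΔT/ΣR = (243.1 K − 300.2 K)/0.05620 = -1020 W
(Negative Q ⇒ heat flows inward; heat gain = 1020 W.)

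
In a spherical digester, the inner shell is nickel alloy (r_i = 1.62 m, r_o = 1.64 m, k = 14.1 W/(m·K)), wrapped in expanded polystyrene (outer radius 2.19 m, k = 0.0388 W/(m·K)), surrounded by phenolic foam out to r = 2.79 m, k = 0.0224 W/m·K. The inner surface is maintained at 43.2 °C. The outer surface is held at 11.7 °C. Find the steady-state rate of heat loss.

Q = 47.5 W

Treat each layer as a resistance in series:
  R_nickel alloy = (1/1.62 − 1/1.64)/(4πk) = 0.007528/(4π·14.1) = 4.249×10^-5 K/W
  R_expanded polystyrene = (1/1.64 − 1/2.19)/(4πk) = 0.1531/(4π·0.0388) = 0.3141 K/W
  R_phenolic foam = (1/2.19 − 1/2.79)/(4πk) = 0.09820/(4π·0.0224) = 0.3489 K/W
ΣR = 4.249×10^-5 + 0.3141 + 0.3489 = 0.6630 K/W
Q = ΔT/ΣR = (43.2 °C − 11.7 °C)/0.6630 = 47.5 W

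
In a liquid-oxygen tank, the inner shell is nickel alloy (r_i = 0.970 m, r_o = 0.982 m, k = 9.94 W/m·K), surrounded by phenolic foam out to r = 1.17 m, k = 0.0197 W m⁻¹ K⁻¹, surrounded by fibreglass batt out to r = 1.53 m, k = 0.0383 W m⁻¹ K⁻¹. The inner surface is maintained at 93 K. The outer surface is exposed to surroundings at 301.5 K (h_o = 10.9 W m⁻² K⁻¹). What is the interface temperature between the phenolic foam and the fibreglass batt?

T = 220.4 K

Resistance network (inner→outer):
  R_nickel alloy = (1/0.970 − 1/0.982)/(4πk) = 0.01260/(4π·9.94) = 1.009×10^-4 K/W
  R_phenolic foam = (1/0.982 − 1/1.17)/(4πk) = 0.1636/(4π·0.0197) = 0.6610 K/W
  R_fibreglass batt = (1/1.17 − 1/1.53)/(4πk) = 0.2011/(4π·0.0383) = 0.4178 K/W
  R_conv,out = 1/(4πr²h) = 1/(4π·1.53²·10.9) = 0.003119 K/W
ΣR = 1.009×10^-4 + 0.6610 + 0.4178 + 0.003119 = 1.082 K/W
Q = ΔT/ΣR = (93 K − 301.5 K)/1.082 = -192.7 W
From the inner boundary to the phenolic foam/fibreglass batt interface, ΣR_partial = 0.6611 K/W.
T_interface = T_in − Q·ΣR_partial = 93 K − (-192.7)(0.6611) = 220.4 K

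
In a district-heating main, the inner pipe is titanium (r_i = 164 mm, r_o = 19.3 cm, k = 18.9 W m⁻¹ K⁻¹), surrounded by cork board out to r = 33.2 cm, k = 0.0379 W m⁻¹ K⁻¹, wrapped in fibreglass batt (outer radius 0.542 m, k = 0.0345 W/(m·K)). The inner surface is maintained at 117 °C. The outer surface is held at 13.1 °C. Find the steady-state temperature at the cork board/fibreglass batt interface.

Series thermal resistances, inner to outer:
  R'_titanium = ln(0.193/0.164)/(2πk) = 0.1628/(2π·18.9) = 0.001371 m·K/W
  R'_cork board = ln(0.332/0.193)/(2πk) = 0.5424/(2π·0.0379) = 2.278 m·K/W
  R'_fibreglass batt = ln(0.542/0.332)/(2πk) = 0.4901/(2π·0.0345) = 2.261 m·K/W
ΣR = 0.001371 + 2.278 + 2.261 = 4.540 m·K/W
Q' = ΔT/ΣR = (117 °C − 13.1 °C)/4.540 = 22.89 W/m
From the inner boundary to the cork board/fibreglass batt interface, ΣR_partial = 2.279 m·K/W.
T_interface = T_in − Q'·ΣR_partial = 117 °C − (22.89)(2.279) = 64.8 °C

T = 64.8 °C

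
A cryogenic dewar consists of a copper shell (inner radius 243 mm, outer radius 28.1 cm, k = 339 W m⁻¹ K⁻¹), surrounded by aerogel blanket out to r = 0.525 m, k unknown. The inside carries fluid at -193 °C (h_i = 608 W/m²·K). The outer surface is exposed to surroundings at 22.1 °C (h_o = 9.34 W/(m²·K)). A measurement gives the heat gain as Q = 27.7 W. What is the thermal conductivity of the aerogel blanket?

k = 0.0170 W/m·K

ΣR = ΔT/Q = |-193 − 22.1|/27.7 = 7.765 K/W
Known resistances:
  R_conv,in = 1/(4πr²h) = 1/(4π·0.243²·608) = 0.002217 K/W
  R_copper = (1/0.243 − 1/0.281)/(4πk) = 0.5565/(4π·339) = 1.306×10^-4 K/W
  R_conv,out = 1/(4πr²h) = 1/(4π·0.525²·9.34) = 0.03091 K/W
R_aerogel blanket = ΣR − ΣR_known = 7.765 − 0.03326 = 7.732 K/W
(1/r₁−1/r₂)/(4πk) = 7.732 ⇒ k = 1.654/(4π·7.732) = 0.0170 W/m·K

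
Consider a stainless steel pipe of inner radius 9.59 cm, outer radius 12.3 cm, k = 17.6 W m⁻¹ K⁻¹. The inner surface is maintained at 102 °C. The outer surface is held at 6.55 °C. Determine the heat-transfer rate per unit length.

Q' = 42400 W/m

Q' = 2πk·ΔT/ln(r₂/r₁) = 2π × 17.6 × 95.45 / ln(0.123/0.0959) = 42400 W/m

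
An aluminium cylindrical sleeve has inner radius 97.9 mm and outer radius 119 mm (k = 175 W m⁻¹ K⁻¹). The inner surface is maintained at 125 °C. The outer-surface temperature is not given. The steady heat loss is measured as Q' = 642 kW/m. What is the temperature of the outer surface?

T_out = 11.0 °C

Series resistances:
  R'_aluminium = ln(0.119/0.0979)/(2πk) = 0.1952/(2π·175) = 1.775×10^-4 m·K/W
ΣR = 1.775×10^-4 m·K/W
ΔT = Q'·ΣR = 6.42×10^5 × 1.775×10^-4 = 114.0 K
Heat flows outward, so T_out = T_in − ΔT = 125 − 114.0 = 11.0 °C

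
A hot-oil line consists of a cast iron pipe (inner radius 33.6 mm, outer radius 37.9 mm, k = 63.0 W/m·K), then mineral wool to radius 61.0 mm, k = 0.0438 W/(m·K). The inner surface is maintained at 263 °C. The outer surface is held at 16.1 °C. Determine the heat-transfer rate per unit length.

Treat each layer as a resistance in series:
  R'_cast iron = ln(0.0379/0.0336)/(2πk) = 0.1204/(2π·63.0) = 3.042×10^-4 m·K/W
  R'_mineral wool = ln(0.0610/0.0379)/(2πk) = 0.4759/(2π·0.0438) = 1.729 m·K/W
ΣR = 3.042×10^-4 + 1.729 = 1.729 m·K/W
Q' = ΔT/ΣR = (263 °C − 16.1 °C)/1.729 = 143 W/m

Q' = 143 W/m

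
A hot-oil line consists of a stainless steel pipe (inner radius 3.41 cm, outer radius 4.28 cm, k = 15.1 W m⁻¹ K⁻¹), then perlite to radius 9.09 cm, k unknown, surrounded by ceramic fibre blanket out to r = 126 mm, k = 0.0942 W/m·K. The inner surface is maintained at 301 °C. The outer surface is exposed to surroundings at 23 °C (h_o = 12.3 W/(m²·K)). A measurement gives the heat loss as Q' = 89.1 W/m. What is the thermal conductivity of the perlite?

ΣR = ΔT/Q' = |301 − 23|/89.1 = 3.120 m·K/W
Known resistances:
  R'_stainless steel = ln(0.0428/0.0341)/(2πk) = 0.2272/(2π·15.1) = 0.002395 m·K/W
  R'_ceramic fibre blanket = ln(0.126/0.0909)/(2πk) = 0.3265/(2π·0.0942) = 0.5517 m·K/W
  R'_conv,out = 1/(2πr h) = 1/(2π·0.126·12.3) = 0.1027 m·K/W
R_perlite = ΣR − ΣR_known = 3.120 − 0.6568 = 2.463 m·K/W
ln(r₂/r₁)/(2πk) = 2.463 ⇒ k = 0.7532/(2π·2.463) = 0.0487 W/m·K

k = 0.0487 W/m·K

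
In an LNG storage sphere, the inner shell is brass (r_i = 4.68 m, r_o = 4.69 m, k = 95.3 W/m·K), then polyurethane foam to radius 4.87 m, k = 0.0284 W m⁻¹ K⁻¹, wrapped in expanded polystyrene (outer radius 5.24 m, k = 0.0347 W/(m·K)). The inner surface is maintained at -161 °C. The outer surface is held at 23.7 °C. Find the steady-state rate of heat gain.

Treat each layer as a resistance in series:
  R_brass = (1/4.68 − 1/4.69)/(4πk) = 4.556×10^-4/(4π·95.3) = 3.804×10^-7 K/W
  R_polyurethane foam = (1/4.69 − 1/4.87)/(4πk) = 0.007881/(4π·0.0284) = 0.02208 K/W
  R_expanded polystyrene = (1/4.87 − 1/5.24)/(4πk) = 0.01450/(4π·0.0347) = 0.03325 K/W
ΣR = 3.804×10^-7 + 0.02208 + 0.03325 = 0.05533 K/W
Q = ΔT/ΣR = (-161 °C − 23.7 °C)/0.05533 = -3340 W
(Negative Q ⇒ heat flows inward; heat gain = 3340 W.)

Q = 3.34 kW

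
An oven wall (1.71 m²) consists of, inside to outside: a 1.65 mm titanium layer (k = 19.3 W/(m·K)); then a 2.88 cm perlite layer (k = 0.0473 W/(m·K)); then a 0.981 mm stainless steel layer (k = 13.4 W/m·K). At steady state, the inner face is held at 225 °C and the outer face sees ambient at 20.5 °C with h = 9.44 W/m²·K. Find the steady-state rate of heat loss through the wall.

Series thermal resistances, inner to outer:
  R_titanium = L/(kA) = 0.00165/(19.3·1.71) = 5.000×10^-5 K/W
  R_perlite = L/(kA) = 0.0288/(0.0473·1.71) = 0.3561 K/W
  R_stainless steel = L/(kA) = 9.81×10^-4/(13.4·1.71) = 4.281×10^-5 K/W
  R_conv,out = 1/(hA) = 1/(9.44·1.71) = 0.06195 K/W
ΣR = 5.000×10^-5 + 0.3561 + 4.281×10^-5 + 0.06195 = 0.4181 K/W
Q = ΔT/ΣR = (225 °C − 20.5 °C)/0.4181 = 489 W

Q = 489 W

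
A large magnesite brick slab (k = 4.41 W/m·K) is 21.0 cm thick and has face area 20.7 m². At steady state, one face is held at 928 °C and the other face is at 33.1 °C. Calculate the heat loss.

Q = kA·ΔT/L = 4.41 × 20.7 × |928 °C − 33.1 °C| / 0.210 = 3.89×10^5 W

Q = 3.89×10^5 W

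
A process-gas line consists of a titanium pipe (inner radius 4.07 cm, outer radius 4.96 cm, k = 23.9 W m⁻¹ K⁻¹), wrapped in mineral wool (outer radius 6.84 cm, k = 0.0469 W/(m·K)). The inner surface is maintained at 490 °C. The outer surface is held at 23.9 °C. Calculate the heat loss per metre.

Q' = 427 W/m

Resistance network (inner→outer):
  R'_titanium = ln(0.0496/0.0407)/(2πk) = 0.1978/(2π·23.9) = 0.001317 m·K/W
  R'_mineral wool = ln(0.0684/0.0496)/(2πk) = 0.3214/(2π·0.0469) = 1.091 m·K/W
ΣR = 0.001317 + 1.091 = 1.092 m·K/W
Q' = ΔT/ΣR = (490 °C − 23.9 °C)/1.092 = 427 W/m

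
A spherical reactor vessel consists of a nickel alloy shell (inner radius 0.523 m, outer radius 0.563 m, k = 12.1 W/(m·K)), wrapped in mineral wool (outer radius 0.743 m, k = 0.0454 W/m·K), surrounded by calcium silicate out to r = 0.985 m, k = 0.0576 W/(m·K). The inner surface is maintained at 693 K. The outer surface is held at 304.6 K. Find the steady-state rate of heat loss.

Series thermal resistances, inner to outer:
  R_nickel alloy = (1/0.523 − 1/0.563)/(4πk) = 0.1358/(4π·12.1) = 8.934×10^-4 K/W
  R_mineral wool = (1/0.563 − 1/0.743)/(4πk) = 0.4303/(4π·0.0454) = 0.7542 K/W
  R_calcium silicate = (1/0.743 − 1/0.985)/(4πk) = 0.3307/(4π·0.0576) = 0.4568 K/W
ΣR = 8.934×10^-4 + 0.7542 + 0.4568 = 1.212 K/W
Q = ΔT/ΣR = (693 K − 304.6 K)/1.212 = 320 W

Q = 320 W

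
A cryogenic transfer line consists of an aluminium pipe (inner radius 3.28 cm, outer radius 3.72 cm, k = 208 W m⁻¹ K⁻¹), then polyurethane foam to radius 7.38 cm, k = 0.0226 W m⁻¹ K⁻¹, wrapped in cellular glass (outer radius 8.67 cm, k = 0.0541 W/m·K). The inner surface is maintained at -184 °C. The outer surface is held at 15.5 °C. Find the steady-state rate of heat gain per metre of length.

Q' = 37.7 W/m

Treat each layer as a resistance in series:
  R'_aluminium = ln(0.0372/0.0328)/(2πk) = 0.1259/(2π·208) = 9.632×10^-5 m·K/W
  R'_polyurethane foam = ln(0.0738/0.0372)/(2πk) = 0.6850/(2π·0.0226) = 4.824 m·K/W
  R'_cellular glass = ln(0.0867/0.0738)/(2πk) = 0.1611/(2π·0.0541) = 0.4739 m·K/W
ΣR = 9.632×10^-5 + 4.824 + 0.4739 = 5.298 m·K/W
Q' = ΔT/ΣR = (-184 °C − 15.5 °C)/5.298 = -37.7 W/m
(Negative Q' ⇒ heat flows inward; heat gain = 37.7 W/m.)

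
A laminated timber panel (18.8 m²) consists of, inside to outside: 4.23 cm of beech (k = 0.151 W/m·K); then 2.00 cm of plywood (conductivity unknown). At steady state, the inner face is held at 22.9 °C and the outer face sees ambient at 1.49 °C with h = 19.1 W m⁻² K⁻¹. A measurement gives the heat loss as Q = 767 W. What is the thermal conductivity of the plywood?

k = 0.104 W/m·K

ΣR = ΔT/Q = |22.9 − 1.49|/767 = 0.02791 K/W
Known resistances:
  R_beech = L/(kA) = 0.0423/(0.151·18.8) = 0.01490 K/W
  R_conv,out = 1/(hA) = 1/(19.1·18.8) = 0.002785 K/W
R_plywood = ΣR − ΣR_known = 0.02791 − 0.01768 = 0.01023 K/W
L/(kA) = 0.01023 ⇒ k = 0.0200/(0.01023·18.8) = 0.104 W/m·K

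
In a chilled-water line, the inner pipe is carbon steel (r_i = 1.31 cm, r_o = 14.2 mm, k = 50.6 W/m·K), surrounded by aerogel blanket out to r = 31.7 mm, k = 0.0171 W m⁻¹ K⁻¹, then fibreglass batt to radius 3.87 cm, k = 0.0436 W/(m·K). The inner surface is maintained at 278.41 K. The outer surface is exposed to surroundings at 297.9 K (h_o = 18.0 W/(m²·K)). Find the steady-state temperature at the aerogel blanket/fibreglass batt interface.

T = 295.7 K

Treat each layer as a resistance in series:
  R'_carbon steel = ln(0.0142/0.0131)/(2πk) = 0.08063/(2π·50.6) = 2.536×10^-4 m·K/W
  R'_aerogel blanket = ln(0.0317/0.0142)/(2πk) = 0.8031/(2π·0.0171) = 7.474 m·K/W
  R'_fibreglass batt = ln(0.0387/0.0317)/(2πk) = 0.1995/(2π·0.0436) = 0.7283 m·K/W
  R'_conv,out = 1/(2πr h) = 1/(2π·0.0387·18.0) = 0.2285 m·K/W
ΣR = 2.536×10^-4 + 7.474 + 0.7283 + 0.2285 = 8.431 m·K/W
Q' = ΔT/ΣR = (278.41 K − 297.9 K)/8.431 = -2.312 W/m
From the inner boundary to the aerogel blanket/fibreglass batt interface, ΣR_partial = 7.474 m·K/W.
T_interface = T_in − Q'·ΣR_partial = 278.41 K − (-2.312)(7.474) = 295.7 K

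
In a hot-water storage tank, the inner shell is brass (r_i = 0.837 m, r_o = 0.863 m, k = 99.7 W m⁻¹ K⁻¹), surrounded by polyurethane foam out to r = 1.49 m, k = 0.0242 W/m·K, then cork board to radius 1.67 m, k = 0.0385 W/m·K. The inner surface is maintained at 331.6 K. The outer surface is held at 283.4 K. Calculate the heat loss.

Q = 27.5 W

Series thermal resistances, inner to outer:
  R_brass = (1/0.837 − 1/0.863)/(4πk) = 0.03599/(4π·99.7) = 2.873×10^-5 K/W
  R_polyurethane foam = (1/0.863 − 1/1.49)/(4πk) = 0.4876/(4π·0.0242) = 1.603 K/W
  R_cork board = (1/1.49 − 1/1.67)/(4πk) = 0.07234/(4π·0.0385) = 0.1495 K/W
ΣR = 2.873×10^-5 + 1.603 + 0.1495 = 1.753 K/W
Q = ΔT/ΣR = (331.6 K − 283.4 K)/1.753 = 27.5 W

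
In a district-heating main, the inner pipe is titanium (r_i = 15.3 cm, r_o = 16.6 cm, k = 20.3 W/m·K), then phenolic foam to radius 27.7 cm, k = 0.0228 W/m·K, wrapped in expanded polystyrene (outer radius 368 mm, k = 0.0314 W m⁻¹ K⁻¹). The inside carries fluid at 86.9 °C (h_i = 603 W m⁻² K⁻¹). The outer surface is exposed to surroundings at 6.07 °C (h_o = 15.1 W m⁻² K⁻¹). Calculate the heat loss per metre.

Q' = 16.0 W/m

Series thermal resistances, inner to outer:
  R'_conv,in = 1/(2πr h) = 1/(2π·0.153·603) = 0.001725 m·K/W
  R'_titanium = ln(0.166/0.153)/(2πk) = 0.08155/(2π·20.3) = 6.394×10^-4 m·K/W
  R'_phenolic foam = ln(0.277/0.166)/(2πk) = 0.5120/(2π·0.0228) = 3.574 m·K/W
  R'_expanded polystyrene = ln(0.368/0.277)/(2πk) = 0.2841/(2π·0.0314) = 1.440 m·K/W
  R'_conv,out = 1/(2πr h) = 1/(2π·0.368·15.1) = 0.02864 m·K/W
ΣR = 0.001725 + 6.394×10^-4 + 3.574 + 1.440 + 0.02864 = 5.045 m·K/W
Q' = ΔT/ΣR = (86.9 °C − 6.07 °C)/5.045 = 16.0 W/m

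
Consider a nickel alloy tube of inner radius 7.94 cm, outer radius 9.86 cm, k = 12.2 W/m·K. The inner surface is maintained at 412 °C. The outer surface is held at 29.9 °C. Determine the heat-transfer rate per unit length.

Q' = 135 kW/m

Q' = 2πk·ΔT/ln(r₂/r₁) = 2π × 12.2 × 382.1 / ln(0.0986/0.0794) = 1.35×10^5 W/m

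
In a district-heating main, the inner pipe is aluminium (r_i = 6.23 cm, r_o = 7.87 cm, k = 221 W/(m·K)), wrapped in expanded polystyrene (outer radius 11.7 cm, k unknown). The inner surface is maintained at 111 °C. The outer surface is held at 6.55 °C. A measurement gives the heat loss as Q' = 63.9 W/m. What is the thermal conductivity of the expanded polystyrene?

ΣR = ΔT/Q' = |111 − 6.55|/63.9 = 1.635 m·K/W
Known resistances:
  R'_aluminium = ln(0.0787/0.0623)/(2πk) = 0.2337/(2π·221) = 1.683×10^-4 m·K/W
R_expanded polystyrene = ΣR − ΣR_known = 1.635 − 1.683×10^-4 = 1.635 m·K/W
ln(r₂/r₁)/(2πk) = 1.635 ⇒ k = 0.3965/(2π·1.635) = 0.0386 W/m·K

k = 0.0386 W/m·K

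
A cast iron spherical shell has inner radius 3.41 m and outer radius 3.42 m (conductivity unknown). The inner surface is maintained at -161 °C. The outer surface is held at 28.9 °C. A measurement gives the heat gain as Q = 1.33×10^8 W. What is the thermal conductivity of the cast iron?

ΣR = ΔT/Q = |-161 − 28.9|/1.33×10^8 = 1.428×10^-6 K/W
(1/r₁−1/r₂)/(4πk) = 1.428×10^-6 ⇒ k = 8.575×10^-4/(4π·1.428×10^-6) = 47.8 W/m·K

k = 47.8 W/m·K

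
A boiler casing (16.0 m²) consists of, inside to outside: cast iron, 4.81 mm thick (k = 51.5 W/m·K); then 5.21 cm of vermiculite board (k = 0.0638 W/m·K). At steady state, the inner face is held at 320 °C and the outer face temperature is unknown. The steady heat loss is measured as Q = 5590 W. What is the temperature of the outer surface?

Sum the resistances:
  R_cast iron = L/(kA) = 0.00481/(51.5·16.0) = 5.837×10^-6 K/W
  R_vermiculite board = L/(kA) = 0.0521/(0.0638·16.0) = 0.05104 K/W
ΣR = 0.05104 K/W
ΔT = Q·ΣR = 5590 × 0.05104 = 285.3 K
Heat flows outward, so T_out = T_in − ΔT = 320 − 285.3 = 34.7 °C

T_out = 34.7 °C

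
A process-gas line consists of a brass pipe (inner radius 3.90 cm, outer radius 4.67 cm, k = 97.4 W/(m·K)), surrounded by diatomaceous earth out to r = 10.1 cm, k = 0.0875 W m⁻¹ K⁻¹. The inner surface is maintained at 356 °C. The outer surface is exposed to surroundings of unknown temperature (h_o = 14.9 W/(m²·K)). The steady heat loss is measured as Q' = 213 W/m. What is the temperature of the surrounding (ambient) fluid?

Sum the resistances:
  R'_brass = ln(0.0467/0.0390)/(2πk) = 0.1802/(2π·97.4) = 2.944×10^-4 m·K/W
  R'_diatomaceous earth = ln(0.101/0.0467)/(2πk) = 0.7714/(2π·0.0875) = 1.403 m·K/W
  R'_conv,out = 1/(2πr h) = 1/(2π·0.101·14.9) = 0.1058 m·K/W
ΣR = 1.509 m·K/W
ΔT = Q'·ΣR = 213 × 1.509 = 321.4 K
Heat flows outward, so T_out = T_in − ΔT = 356 − 321.4 = 34.6 °C

T_out = 34.6 °C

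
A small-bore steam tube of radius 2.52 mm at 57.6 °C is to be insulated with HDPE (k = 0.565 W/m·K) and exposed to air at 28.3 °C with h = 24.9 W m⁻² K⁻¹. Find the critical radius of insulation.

r_cr = 2.27 cm

For a cylinder, r_cr = k_ins/h = 0.565/24.9 = 0.0227 m = 2.27 cm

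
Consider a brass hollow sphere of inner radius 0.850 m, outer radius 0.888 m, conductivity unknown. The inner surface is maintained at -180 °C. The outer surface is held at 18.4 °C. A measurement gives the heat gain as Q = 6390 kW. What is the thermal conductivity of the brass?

ΣR = ΔT/Q = |-180 − 18.4|/6.39×10^6 = 3.105×10^-5 K/W
(1/r₁−1/r₂)/(4πk) = 3.105×10^-5 ⇒ k = 0.05034/(4π·3.105×10^-5) = 129 W/m·K

k = 129 W/m·K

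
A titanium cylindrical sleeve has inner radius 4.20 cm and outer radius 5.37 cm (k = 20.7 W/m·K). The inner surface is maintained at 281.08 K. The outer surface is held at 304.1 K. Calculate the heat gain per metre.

Q' = 2πk·ΔT/ln(r₂/r₁) = 2π × 20.7 × 23.02 / ln(0.0537/0.0420) = 12200 W/m

Q' = 12.2 kW/m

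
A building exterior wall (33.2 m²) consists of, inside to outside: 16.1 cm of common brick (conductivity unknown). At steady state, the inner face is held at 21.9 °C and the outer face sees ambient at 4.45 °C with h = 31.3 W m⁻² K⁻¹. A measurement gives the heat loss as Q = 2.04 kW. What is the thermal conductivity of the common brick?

ΣR = ΔT/Q = |21.9 − 4.45|/2040 = 0.008554 K/W
Known resistances:
  R_conv,out = 1/(hA) = 1/(31.3·33.2) = 9.623×10^-4 K/W
R_common brick = ΣR − ΣR_known = 0.008554 − 9.623×10^-4 = 0.007592 K/W
L/(kA) = 0.007592 ⇒ k = 0.161/(0.007592·33.2) = 0.639 W/m·K

k = 0.639 W/m·K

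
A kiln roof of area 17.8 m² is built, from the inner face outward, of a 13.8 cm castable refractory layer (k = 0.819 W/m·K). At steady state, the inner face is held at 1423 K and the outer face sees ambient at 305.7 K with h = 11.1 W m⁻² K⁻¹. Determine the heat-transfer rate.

Q = 76.9 kW

Treat each layer as a resistance in series:
  R_castable refractory = L/(kA) = 0.138/(0.819·17.8) = 0.009466 K/W
  R_conv,out = 1/(hA) = 1/(11.1·17.8) = 0.005061 K/W
ΣR = 0.009466 + 0.005061 = 0.01453 K/W
Q = ΔT/ΣR = (1423 K − 305.7 K)/0.01453 = 76900 W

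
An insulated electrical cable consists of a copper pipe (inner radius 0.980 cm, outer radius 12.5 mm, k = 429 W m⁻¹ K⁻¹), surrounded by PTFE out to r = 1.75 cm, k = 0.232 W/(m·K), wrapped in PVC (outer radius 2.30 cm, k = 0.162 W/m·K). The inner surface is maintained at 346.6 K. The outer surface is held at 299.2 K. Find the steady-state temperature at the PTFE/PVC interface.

T = 324.7 K

Resistance network (inner→outer):
  R'_copper = ln(0.0125/0.00980)/(2πk) = 0.2433/(2π·429) = 9.028×10^-5 m·K/W
  R'_PTFE = ln(0.0175/0.0125)/(2πk) = 0.3365/(2π·0.232) = 0.2308 m·K/W
  R'_PVC = ln(0.0230/0.0175)/(2πk) = 0.2733/(2π·0.162) = 0.2685 m·K/W
ΣR = 9.028×10^-5 + 0.2308 + 0.2685 = 0.4994 m·K/W
Q' = ΔT/ΣR = (346.6 K − 299.2 K)/0.4994 = 94.91 W/m
From the inner boundary to the PTFE/PVC interface, ΣR_partial = 0.2309 m·K/W.
T_interface = T_in − Q'·ΣR_partial = 346.6 K − (94.91)(0.2309) = 324.7 K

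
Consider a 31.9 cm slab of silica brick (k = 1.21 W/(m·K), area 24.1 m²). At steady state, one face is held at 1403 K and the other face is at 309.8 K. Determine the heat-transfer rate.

Q = kA·ΔT/L = 1.21 × 24.1 × |1403 K − 309.8 K| / 0.319 = 99900 W

Q = 99.9 kW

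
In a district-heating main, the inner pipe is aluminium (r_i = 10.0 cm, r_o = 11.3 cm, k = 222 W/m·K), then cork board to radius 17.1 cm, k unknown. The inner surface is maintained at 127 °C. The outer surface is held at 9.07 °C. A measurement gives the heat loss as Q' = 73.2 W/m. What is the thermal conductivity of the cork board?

k = 0.0409 W/m·K

ΣR = ΔT/Q' = |127 − 9.07|/73.2 = 1.611 m·K/W
Known resistances:
  R'_aluminium = ln(0.113/0.100)/(2πk) = 0.1222/(2π·222) = 8.762×10^-5 m·K/W
R_cork board = ΣR − ΣR_known = 1.611 − 8.762×10^-5 = 1.611 m·K/W
ln(r₂/r₁)/(2πk) = 1.611 ⇒ k = 0.4143/(2π·1.611) = 0.0409 W/m·K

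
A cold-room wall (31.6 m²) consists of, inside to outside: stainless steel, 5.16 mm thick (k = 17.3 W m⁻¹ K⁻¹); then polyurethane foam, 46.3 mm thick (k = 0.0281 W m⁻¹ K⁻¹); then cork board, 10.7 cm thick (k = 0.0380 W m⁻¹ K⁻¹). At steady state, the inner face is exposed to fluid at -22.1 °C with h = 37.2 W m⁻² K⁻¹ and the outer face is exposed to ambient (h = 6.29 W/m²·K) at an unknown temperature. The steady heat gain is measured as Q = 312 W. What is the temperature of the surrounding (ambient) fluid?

T_out = 23.8 °C

Series resistances:
  R_conv,in = 1/(hA) = 1/(37.2·31.6) = 8.507×10^-4 K/W
  R_stainless steel = L/(kA) = 0.00516/(17.3·31.6) = 9.439×10^-6 K/W
  R_polyurethane foam = L/(kA) = 0.0463/(0.0281·31.6) = 0.05214 K/W
  R_cork board = L/(kA) = 0.107/(0.0380·31.6) = 0.08911 K/W
  R_conv,out = 1/(hA) = 1/(6.29·31.6) = 0.005031 K/W
ΣR = 0.1471 K/W
ΔT = Q·ΣR = 312 × 0.1471 = 45.90 K
Heat flows inward, so T_out = T_in + ΔT = -22.1 + 45.90 = 23.8 °C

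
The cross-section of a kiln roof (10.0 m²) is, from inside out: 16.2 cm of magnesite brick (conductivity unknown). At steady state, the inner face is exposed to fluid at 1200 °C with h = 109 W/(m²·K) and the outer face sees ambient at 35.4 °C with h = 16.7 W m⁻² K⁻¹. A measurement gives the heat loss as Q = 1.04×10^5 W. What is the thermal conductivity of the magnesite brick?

k = 3.77 W/m·K

ΣR = ΔT/Q = |1200 − 35.4|/1.04×10^5 = 0.01120 K/W
Known resistances:
  R_conv,in = 1/(hA) = 1/(109·10.0) = 9.174×10^-4 K/W
  R_conv,out = 1/(hA) = 1/(16.7·10.0) = 0.005988 K/W
R_magnesite brick = ΣR − ΣR_known = 0.01120 − 0.006905 = 0.004295 K/W
L/(kA) = 0.004295 ⇒ k = 0.162/(0.004295·10.0) = 3.77 W/m·K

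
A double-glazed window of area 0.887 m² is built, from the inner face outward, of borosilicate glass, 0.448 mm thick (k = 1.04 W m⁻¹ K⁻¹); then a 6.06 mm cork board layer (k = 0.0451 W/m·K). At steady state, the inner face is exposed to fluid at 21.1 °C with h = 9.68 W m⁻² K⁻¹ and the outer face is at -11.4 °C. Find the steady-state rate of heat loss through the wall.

Q = 121 W

Series thermal resistances, inner to outer:
  R_conv,in = 1/(hA) = 1/(9.68·0.887) = 0.1165 K/W
  R_borosilicate glass = L/(kA) = 4.48×10^-4/(1.04·0.887) = 4.856×10^-4 K/W
  R_cork board = L/(kA) = 0.00606/(0.0451·0.887) = 0.1515 K/W
ΣR = 0.1165 + 4.856×10^-4 + 0.1515 = 0.2685 K/W
Q = ΔT/ΣR = (21.1 °C − -11.4 °C)/0.2685 = 121 W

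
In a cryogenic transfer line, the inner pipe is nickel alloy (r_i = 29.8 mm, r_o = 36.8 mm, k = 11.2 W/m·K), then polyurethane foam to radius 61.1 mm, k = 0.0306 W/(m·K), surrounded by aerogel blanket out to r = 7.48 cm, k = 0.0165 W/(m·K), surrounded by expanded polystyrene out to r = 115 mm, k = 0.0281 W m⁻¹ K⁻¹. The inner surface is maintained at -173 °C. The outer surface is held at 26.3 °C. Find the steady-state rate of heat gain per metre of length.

Treat each layer as a resistance in series:
  R'_nickel alloy = ln(0.0368/0.0298)/(2πk) = 0.2110/(2π·11.2) = 0.002998 m·K/W
  R'_polyurethane foam = ln(0.0611/0.0368)/(2πk) = 0.5070/(2π·0.0306) = 2.637 m·K/W
  R'_aerogel blanket = ln(0.0748/0.0611)/(2πk) = 0.2023/(2π·0.0165) = 1.951 m·K/W
  R'_expanded polystyrene = ln(0.115/0.0748)/(2πk) = 0.4301/(2π·0.0281) = 2.436 m·K/W
ΣR = 0.002998 + 2.637 + 1.951 + 2.436 = 7.027 m·K/W
Q' = ΔT/ΣR = (-173 °C − 26.3 °C)/7.027 = -28.4 W/m
(Negative Q' ⇒ heat flows inward; heat gain = 28.4 W/m.)

Q' = 28.4 W/m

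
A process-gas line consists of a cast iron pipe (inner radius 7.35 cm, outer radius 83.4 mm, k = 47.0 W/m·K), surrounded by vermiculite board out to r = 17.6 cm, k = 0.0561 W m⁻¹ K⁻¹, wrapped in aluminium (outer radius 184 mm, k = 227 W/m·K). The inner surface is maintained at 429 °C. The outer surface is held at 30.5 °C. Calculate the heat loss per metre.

Resistance network (inner→outer):
  R'_cast iron = ln(0.0834/0.0735)/(2πk) = 0.1264/(2π·47.0) = 4.279×10^-4 m·K/W
  R'_vermiculite board = ln(0.176/0.0834)/(2πk) = 0.7468/(2π·0.0561) = 2.119 m·K/W
  R'_aluminium = ln(0.184/0.176)/(2πk) = 0.04445/(2π·227) = 3.117×10^-5 m·K/W
ΣR = 4.279×10^-4 + 2.119 + 3.117×10^-5 = 2.119 m·K/W
Q' = ΔT/ΣR = (429 °C − 30.5 °C)/2.119 = 188 W/m

Q' = 188 W/m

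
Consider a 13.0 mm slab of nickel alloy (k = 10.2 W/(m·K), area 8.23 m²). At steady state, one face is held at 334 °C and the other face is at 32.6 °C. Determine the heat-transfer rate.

Q = 1950 kW

Q = kA·ΔT/L = 10.2 × 8.23 × |334 °C − 32.6 °C| / 0.0130 = 1.95×10^6 W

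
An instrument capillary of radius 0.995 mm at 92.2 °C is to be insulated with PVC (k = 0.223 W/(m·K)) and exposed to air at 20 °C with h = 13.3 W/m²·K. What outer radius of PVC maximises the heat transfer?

r_cr = 1.68 cm

For a cylinder, r_cr = k_ins/h = 0.223/13.3 = 0.0168 m = 1.68 cm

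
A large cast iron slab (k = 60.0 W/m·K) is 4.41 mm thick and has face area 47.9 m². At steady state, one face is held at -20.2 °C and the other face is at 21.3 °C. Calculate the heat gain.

Q = kA·ΔT/L = 60.0 × 47.9 × |-20.2 °C − 21.3 °C| / 0.00441 = 2.70×10^7 W

Q = 27000 kW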